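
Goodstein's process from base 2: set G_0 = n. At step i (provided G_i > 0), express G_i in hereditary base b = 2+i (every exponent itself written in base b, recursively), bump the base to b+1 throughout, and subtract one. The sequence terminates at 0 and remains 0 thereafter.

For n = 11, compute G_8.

(0) 11|_2 = 2^(2 + 1) + 2 + 1 ↦ 3^(3 + 1) + 3 + 1|_3 = 85 ⇒ 84
(1) 84|_3 = 3^(3 + 1) + 3 ↦ 4^(4 + 1) + 4|_4 = 1028 ⇒ 1027
(2) 1027|_4 = 4^(4 + 1) + 3 ↦ 5^(5 + 1) + 3|_5 = 15628 ⇒ 15627
(3) 15627|_5 = 5^(5 + 1) + 2 ↦ 6^(6 + 1) + 2|_6 = 279938 ⇒ 279937
(4) 279937|_6 = 6^(6 + 1) + 1 ↦ 7^(7 + 1) + 1|_7 = 5764802 ⇒ 5764801
(5) 5764801|_7 = 7^(7 + 1) ↦ 8^(8 + 1)|_8 = 134217728 ⇒ 134217727
(6) 134217727|_8 = 7·8^8 + 7·8^7 + 7·8^6 + 7·8^5 + 7·8^4 + 7·8^3 + 7·8^2 + 7·8 + 7 ↦ 7·9^9 + 7·9^7 + 7·9^6 + 7·9^5 + 7·9^4 + 7·9^3 + 7·9^2 + 7·9 + 7|_9 = 2749609303 ⇒ 2749609302
(7) 2749609302|_9 = 7·9^9 + 7·9^7 + 7·9^6 + 7·9^5 + 7·9^4 + 7·9^3 + 7·9^2 + 7·9 + 6 ↦ 7·10^10 + 7·10^7 + 7·10^6 + 7·10^5 + 7·10^4 + 7·10^3 + 7·10^2 + 7·10 + 6|_10 = 70077777776 ⇒ 70077777775

70077777775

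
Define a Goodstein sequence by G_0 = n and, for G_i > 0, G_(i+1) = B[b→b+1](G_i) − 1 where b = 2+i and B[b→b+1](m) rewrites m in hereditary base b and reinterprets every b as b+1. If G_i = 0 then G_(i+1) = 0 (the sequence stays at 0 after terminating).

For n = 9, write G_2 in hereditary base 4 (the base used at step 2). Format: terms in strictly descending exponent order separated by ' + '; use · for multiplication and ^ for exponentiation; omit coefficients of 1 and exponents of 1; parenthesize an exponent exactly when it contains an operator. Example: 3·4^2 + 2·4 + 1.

G_0=9  [base 2] 2^(2 + 1) + 1  →[2↦3]→  3^(3 + 1) + 1 = 82  −1 ⇒ G_1=81
G_1=81  [base 3] 3^(3 + 1)  →[3↦4]→  4^(4 + 1) = 1024  −1 ⇒ G_2=1023
G_2=1023  [base 4] 3·4^4 + 3·4^3 + 3·4^2 + 3·4 + 3  →[4↦5]→  3·5^5 + 3·5^3 + 3·5^2 + 3·5 + 3 = 9843  −1 ⇒ G_3=9842

3·4^4 + 3·4^3 + 3·4^2 + 3·4 + 3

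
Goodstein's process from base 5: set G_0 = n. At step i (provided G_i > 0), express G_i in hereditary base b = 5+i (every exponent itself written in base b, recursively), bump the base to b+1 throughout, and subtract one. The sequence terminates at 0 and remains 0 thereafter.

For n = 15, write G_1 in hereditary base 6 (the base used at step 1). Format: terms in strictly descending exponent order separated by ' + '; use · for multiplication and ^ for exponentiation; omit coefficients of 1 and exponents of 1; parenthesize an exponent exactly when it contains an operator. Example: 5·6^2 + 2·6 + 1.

step 0: 15 = 3·5; sub 6 for 5: 3·6; = 18; G_1 = 18−1 = 17
step 1: 17 = 2·6 + 5; sub 7 for 6: 2·7 + 5; = 19; G_2 = 19−1 = 18

2·6 + 5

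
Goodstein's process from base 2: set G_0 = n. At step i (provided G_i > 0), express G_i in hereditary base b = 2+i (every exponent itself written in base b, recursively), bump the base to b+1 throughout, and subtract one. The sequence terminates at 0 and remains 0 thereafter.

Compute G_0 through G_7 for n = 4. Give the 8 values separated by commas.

4, 26, 41, 60, 83, 109, 139, 173

G_0=4  [base 2] 2^2  →[2↦3]→  3^3 = 27  −1 ⇒ G_1=26
G_1=26  [base 3] 2·3^2 + 2·3 + 2  →[3↦4]→  2·4^2 + 2·4 + 2 = 42  −1 ⇒ G_2=41
G_2=41  [base 4] 2·4^2 + 2·4 + 1  →[4↦5]→  2·5^2 + 2·5 + 1 = 61  −1 ⇒ G_3=60
G_3=60  [base 5] 2·5^2 + 2·5  →[5↦6]→  2·6^2 + 2·6 = 84  −1 ⇒ G_4=83
G_4=83  [base 6] 2·6^2 + 6 + 5  →[6↦7]→  2·7^2 + 7 + 5 = 110  −1 ⇒ G_5=109
G_5=109  [base 7] 2·7^2 + 7 + 4  →[7↦8]→  2·8^2 + 8 + 4 = 140  −1 ⇒ G_6=139
G_6=139  [base 8] 2·8^2 + 8 + 3  →[8↦9]→  2·9^2 + 9 + 3 = 174  −1 ⇒ G_7=173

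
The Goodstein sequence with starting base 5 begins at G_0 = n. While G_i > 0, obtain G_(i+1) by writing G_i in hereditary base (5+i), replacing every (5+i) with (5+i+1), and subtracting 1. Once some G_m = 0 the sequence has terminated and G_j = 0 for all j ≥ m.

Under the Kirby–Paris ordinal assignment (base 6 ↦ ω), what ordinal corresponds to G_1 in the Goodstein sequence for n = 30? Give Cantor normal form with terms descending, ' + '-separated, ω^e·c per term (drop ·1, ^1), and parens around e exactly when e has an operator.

ω^2 + 5

G_0 = 30. HB_5(30) = 5^2 + 5. Bump = 42. G_1 = 41.
G_1 = 41. HB_6(41) = 6^2 + 5. Bump = 54. G_2 = 53.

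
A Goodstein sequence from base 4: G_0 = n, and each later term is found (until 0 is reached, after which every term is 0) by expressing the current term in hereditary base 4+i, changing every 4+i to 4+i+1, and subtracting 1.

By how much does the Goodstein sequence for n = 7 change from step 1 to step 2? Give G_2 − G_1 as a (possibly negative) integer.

G_0=7  [base 4] 4 + 3  →[4↦5]→  5 + 3 = 8  −1 ⇒ G_1=7
G_1=7  [base 5] 5 + 2  →[5↦6]→  6 + 2 = 8  −1 ⇒ G_2=7

0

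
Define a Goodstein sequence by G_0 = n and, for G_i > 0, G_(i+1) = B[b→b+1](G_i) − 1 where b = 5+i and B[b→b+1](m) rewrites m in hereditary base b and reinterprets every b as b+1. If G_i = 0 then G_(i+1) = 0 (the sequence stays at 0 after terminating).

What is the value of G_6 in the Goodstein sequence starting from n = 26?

G_0=26  [base 5] 5^2 + 1  →[5↦6]→  6^2 + 1 = 37  −1 ⇒ G_1=36
G_1=36  [base 6] 6^2  →[6↦7]→  7^2 = 49  −1 ⇒ G_2=48
G_2=48  [base 7] 6·7 + 6  →[7↦8]→  6·8 + 6 = 54  −1 ⇒ G_3=53
G_3=53  [base 8] 6·8 + 5  →[8↦9]→  6·9 + 5 = 59  −1 ⇒ G_4=58
G_4=58  [base 9] 6·9 + 4  →[9↦10]→  6·10 + 4 = 64  −1 ⇒ G_5=63
G_5=63  [base 10] 6·10 + 3  →[10↦11]→  6·11 + 3 = 69  −1 ⇒ G_6=68
G_6=68  [base 11] 6·11 + 2  →[11↦12]→  6·12 + 2 = 74  −1 ⇒ G_7=73

68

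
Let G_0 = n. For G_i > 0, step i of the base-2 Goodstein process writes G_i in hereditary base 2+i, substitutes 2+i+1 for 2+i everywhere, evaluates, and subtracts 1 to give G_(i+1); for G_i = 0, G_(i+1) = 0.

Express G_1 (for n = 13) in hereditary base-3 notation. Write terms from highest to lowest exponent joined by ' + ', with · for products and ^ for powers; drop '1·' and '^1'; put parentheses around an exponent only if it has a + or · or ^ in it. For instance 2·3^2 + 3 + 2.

3^(3 + 1) + 3^3

[0] 13 ≡ 2^(2 + 1) + 2^2 + 1 (base 2). Lift 3: 109. −1: 108.
[1] 108 ≡ 3^(3 + 1) + 3^3 (base 3). Lift 4: 1280. −1: 1279.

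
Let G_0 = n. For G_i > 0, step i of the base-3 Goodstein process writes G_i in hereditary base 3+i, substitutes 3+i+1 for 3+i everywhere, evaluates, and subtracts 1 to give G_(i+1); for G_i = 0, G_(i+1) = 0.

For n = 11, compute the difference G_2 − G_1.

8

G_0=11  [base 3] 3^2 + 2  →[3↦4]→  4^2 + 2 = 18  −1 ⇒ G_1=17
G_1=17  [base 4] 4^2 + 1  →[4↦5]→  5^2 + 1 = 26  −1 ⇒ G_2=25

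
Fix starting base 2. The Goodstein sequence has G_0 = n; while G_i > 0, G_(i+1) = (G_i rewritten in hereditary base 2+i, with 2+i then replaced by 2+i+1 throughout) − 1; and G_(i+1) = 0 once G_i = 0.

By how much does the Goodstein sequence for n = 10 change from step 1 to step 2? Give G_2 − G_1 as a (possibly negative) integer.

[0] 10 ≡ 2^(2 + 1) + 2 (base 2). Lift 3: 84. −1: 83.
[1] 83 ≡ 3^(3 + 1) + 2 (base 3). Lift 4: 1026. −1: 1025.

942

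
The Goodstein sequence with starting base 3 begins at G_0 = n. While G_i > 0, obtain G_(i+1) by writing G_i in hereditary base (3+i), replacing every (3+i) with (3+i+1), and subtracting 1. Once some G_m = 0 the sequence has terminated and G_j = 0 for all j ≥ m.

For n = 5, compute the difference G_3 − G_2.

0

base 3: 5 = 3 + 2; at 4: 4 + 2 = 6; next = 5
base 4: 5 = 4 + 1; at 5: 5 + 1 = 6; next = 5
base 5: 5 = 5; at 6: 6 = 6; next = 5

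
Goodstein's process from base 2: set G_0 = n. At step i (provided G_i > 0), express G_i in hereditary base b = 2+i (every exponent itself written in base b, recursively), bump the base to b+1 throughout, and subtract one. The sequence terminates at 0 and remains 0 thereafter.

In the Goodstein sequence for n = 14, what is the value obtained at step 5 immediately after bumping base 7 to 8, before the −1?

134404972

i=0: 14 = 2^(2 + 1) + 2^2 + 2 (b=2); 2→3: 3^(3 + 1) + 3^3 + 3 = 111; 111−1 = 110
i=1: 110 = 3^(3 + 1) + 3^3 + 2 (b=3); 3→4: 4^(4 + 1) + 4^4 + 2 = 1282; 1282−1 = 1281
i=2: 1281 = 4^(4 + 1) + 4^4 + 1 (b=4); 4→5: 5^(5 + 1) + 5^5 + 1 = 18751; 18751−1 = 18750
i=3: 18750 = 5^(5 + 1) + 5^5 (b=5); 5→6: 6^(6 + 1) + 6^6 = 326592; 326592−1 = 326591
i=4: 326591 = 6^(6 + 1) + 5·6^5 + 5·6^4 + 5·6^3 + 5·6^2 + 5·6 + 5 (b=6); 6→7: 7^(7 + 1) + 5·7^5 + 5·7^4 + 5·7^3 + 5·7^2 + 5·7 + 5 = 5862841; 5862841−1 = 5862840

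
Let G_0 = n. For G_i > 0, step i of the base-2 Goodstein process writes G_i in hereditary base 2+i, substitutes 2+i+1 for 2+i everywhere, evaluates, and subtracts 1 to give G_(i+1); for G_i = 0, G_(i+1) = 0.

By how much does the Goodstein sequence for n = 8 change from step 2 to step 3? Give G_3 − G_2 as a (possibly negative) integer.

(0) 8|_2 = 2^(2 + 1) ↦ 3^(3 + 1)|_3 = 81 ⇒ 80
(1) 80|_3 = 2·3^3 + 2·3^2 + 2·3 + 2 ↦ 2·4^4 + 2·4^2 + 2·4 + 2|_4 = 554 ⇒ 553
(2) 553|_4 = 2·4^4 + 2·4^2 + 2·4 + 1 ↦ 2·5^5 + 2·5^2 + 2·5 + 1|_5 = 6311 ⇒ 6310

5757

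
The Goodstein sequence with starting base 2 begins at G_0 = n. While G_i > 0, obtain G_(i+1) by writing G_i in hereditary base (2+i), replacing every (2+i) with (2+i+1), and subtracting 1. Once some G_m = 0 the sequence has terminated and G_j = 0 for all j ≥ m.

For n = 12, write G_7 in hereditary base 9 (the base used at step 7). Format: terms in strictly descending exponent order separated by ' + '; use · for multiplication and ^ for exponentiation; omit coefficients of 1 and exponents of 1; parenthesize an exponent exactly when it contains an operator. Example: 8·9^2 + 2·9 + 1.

i=0: 12 = 2^(2 + 1) + 2^2 (b=2); 2→3: 3^(3 + 1) + 3^3 = 108; 108−1 = 107
i=1: 107 = 3^(3 + 1) + 2·3^2 + 2·3 + 2 (b=3); 3→4: 4^(4 + 1) + 2·4^2 + 2·4 + 2 = 1066; 1066−1 = 1065
i=2: 1065 = 4^(4 + 1) + 2·4^2 + 2·4 + 1 (b=4); 4→5: 5^(5 + 1) + 2·5^2 + 2·5 + 1 = 15686; 15686−1 = 15685
i=3: 15685 = 5^(5 + 1) + 2·5^2 + 2·5 (b=5); 5→6: 6^(6 + 1) + 2·6^2 + 2·6 = 280020; 280020−1 = 280019
i=4: 280019 = 6^(6 + 1) + 2·6^2 + 6 + 5 (b=6); 6→7: 7^(7 + 1) + 2·7^2 + 7 + 5 = 5764911; 5764911−1 = 5764910
i=5: 5764910 = 7^(7 + 1) + 2·7^2 + 7 + 4 (b=7); 7→8: 8^(8 + 1) + 2·8^2 + 8 + 4 = 134217868; 134217868−1 = 134217867
i=6: 134217867 = 8^(8 + 1) + 2·8^2 + 8 + 3 (b=8); 8→9: 9^(9 + 1) + 2·9^2 + 9 + 3 = 3486784575; 3486784575−1 = 3486784574
i=7: 3486784574 = 9^(9 + 1) + 2·9^2 + 9 + 2 (b=9); 9→10: 10^(10 + 1) + 2·10^2 + 10 + 2 = 100000000212; 100000000212−1 = 100000000211

9^(9 + 1) + 2·9^2 + 9 + 2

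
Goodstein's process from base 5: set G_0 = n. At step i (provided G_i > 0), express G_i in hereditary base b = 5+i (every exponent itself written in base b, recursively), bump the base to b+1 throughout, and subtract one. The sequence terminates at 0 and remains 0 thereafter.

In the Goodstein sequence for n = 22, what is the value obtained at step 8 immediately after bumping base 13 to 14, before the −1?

[0] 22 ≡ 4·5 + 2 (base 5). Lift 6: 26. −1: 25.
[1] 25 ≡ 4·6 + 1 (base 6). Lift 7: 29. −1: 28.
[2] 28 ≡ 4·7 (base 7). Lift 8: 32. −1: 31.
[3] 31 ≡ 3·8 + 7 (base 8). Lift 9: 34. −1: 33.
[4] 33 ≡ 3·9 + 6 (base 9). Lift 10: 36. −1: 35.
[5] 35 ≡ 3·10 + 5 (base 10). Lift 11: 38. −1: 37.
[6] 37 ≡ 3·11 + 4 (base 11). Lift 12: 40. −1: 39.
[7] 39 ≡ 3·12 + 3 (base 12). Lift 13: 42. −1: 41.
[8] 41 ≡ 3·13 + 2 (base 13). Lift 14: 44. −1: 43.

44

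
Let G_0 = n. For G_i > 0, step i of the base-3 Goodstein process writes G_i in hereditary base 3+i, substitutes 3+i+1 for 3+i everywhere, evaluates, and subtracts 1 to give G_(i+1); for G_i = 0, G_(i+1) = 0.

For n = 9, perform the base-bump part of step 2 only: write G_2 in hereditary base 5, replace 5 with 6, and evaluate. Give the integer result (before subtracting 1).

20

base 3: 9 = 3^2; at 4: 4^2 = 16; next = 15
base 4: 15 = 3·4 + 3; at 5: 3·5 + 3 = 18; next = 17
base 5: 17 = 3·5 + 2; at 6: 3·6 + 2 = 20; next = 19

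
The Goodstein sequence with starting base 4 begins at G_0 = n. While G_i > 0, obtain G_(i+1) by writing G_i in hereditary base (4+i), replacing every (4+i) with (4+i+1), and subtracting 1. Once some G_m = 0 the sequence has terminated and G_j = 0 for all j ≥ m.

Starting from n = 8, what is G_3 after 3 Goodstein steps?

9

step 0: 8 = 2·4; sub 5 for 4: 2·5; = 10; G_1 = 10−1 = 9
step 1: 9 = 5 + 4; sub 6 for 5: 6 + 4; = 10; G_2 = 10−1 = 9
step 2: 9 = 6 + 3; sub 7 for 6: 7 + 3; = 10; G_3 = 10−1 = 9
step 3: 9 = 7 + 2; sub 8 for 7: 8 + 2; = 10; G_4 = 10−1 = 9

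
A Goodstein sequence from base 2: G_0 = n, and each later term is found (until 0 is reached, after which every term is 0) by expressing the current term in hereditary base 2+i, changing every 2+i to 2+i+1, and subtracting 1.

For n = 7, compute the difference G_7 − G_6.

[0] 7 ≡ 2^2 + 2 + 1 (base 2). Lift 3: 31. −1: 30.
[1] 30 ≡ 3^3 + 3 (base 3). Lift 4: 260. −1: 259.
[2] 259 ≡ 4^4 + 3 (base 4). Lift 5: 3128. −1: 3127.
[3] 3127 ≡ 5^5 + 2 (base 5). Lift 6: 46658. −1: 46657.
[4] 46657 ≡ 6^6 + 1 (base 6). Lift 7: 823544. −1: 823543.
[5] 823543 ≡ 7^7 (base 7). Lift 8: 16777216. −1: 16777215.
[6] 16777215 ≡ 7·8^7 + 7·8^6 + 7·8^5 + 7·8^4 + 7·8^3 + 7·8^2 + 7·8 + 7 (base 8). Lift 9: 37665880. −1: 37665879.

20888664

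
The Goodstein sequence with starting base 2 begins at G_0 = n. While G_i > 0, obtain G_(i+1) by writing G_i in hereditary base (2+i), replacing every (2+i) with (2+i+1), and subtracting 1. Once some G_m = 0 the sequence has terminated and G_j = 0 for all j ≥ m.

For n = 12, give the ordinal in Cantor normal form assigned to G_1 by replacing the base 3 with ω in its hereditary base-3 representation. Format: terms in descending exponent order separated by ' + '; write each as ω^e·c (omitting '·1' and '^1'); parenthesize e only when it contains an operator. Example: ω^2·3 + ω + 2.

ω^(ω + 1) + ω^2·2 + ω·2 + 2

i=0: 12 = 2^(2 + 1) + 2^2 (b=2); 2→3: 3^(3 + 1) + 3^3 = 108; 108−1 = 107
i=1: 107 = 3^(3 + 1) + 2·3^2 + 2·3 + 2 (b=3); 3→4: 4^(4 + 1) + 2·4^2 + 2·4 + 2 = 1066; 1066−1 = 1065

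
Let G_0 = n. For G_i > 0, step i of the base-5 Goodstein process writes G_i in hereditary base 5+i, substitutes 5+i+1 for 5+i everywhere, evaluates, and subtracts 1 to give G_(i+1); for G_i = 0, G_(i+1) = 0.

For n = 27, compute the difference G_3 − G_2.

base 5: 27 = 5^2 + 2; at 6: 6^2 + 2 = 38; next = 37
base 6: 37 = 6^2 + 1; at 7: 7^2 + 1 = 50; next = 49
base 7: 49 = 7^2; at 8: 8^2 = 64; next = 63

14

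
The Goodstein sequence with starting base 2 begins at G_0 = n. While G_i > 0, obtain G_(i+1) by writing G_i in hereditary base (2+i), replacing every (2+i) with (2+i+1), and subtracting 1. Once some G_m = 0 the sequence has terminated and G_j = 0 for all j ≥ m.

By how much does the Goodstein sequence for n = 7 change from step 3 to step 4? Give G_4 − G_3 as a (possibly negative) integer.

43530

step 0: 7 = 2^2 + 2 + 1; sub 3 for 2: 3^3 + 3 + 1; = 31; G_1 = 31−1 = 30
step 1: 30 = 3^3 + 3; sub 4 for 3: 4^4 + 4; = 260; G_2 = 260−1 = 259
step 2: 259 = 4^4 + 3; sub 5 for 4: 5^5 + 3; = 3128; G_3 = 3128−1 = 3127
step 3: 3127 = 5^5 + 2; sub 6 for 5: 6^6 + 2; = 46658; G_4 = 46658−1 = 46657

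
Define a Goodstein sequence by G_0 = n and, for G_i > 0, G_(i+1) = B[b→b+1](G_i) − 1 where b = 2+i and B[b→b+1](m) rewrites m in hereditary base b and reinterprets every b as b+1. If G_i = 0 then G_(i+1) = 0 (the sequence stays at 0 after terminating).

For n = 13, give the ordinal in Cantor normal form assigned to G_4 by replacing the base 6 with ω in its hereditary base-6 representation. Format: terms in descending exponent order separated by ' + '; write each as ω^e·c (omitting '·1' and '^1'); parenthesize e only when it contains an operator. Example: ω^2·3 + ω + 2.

ω^(ω + 1) + ω^3·3 + ω^2·3 + ω·3 + 1

base 2: 13 = 2^(2 + 1) + 2^2 + 1; at 3: 3^(3 + 1) + 3^3 + 1 = 109; next = 108
base 3: 108 = 3^(3 + 1) + 3^3; at 4: 4^(4 + 1) + 4^4 = 1280; next = 1279
base 4: 1279 = 4^(4 + 1) + 3·4^3 + 3·4^2 + 3·4 + 3; at 5: 5^(5 + 1) + 3·5^3 + 3·5^2 + 3·5 + 3 = 16093; next = 16092
base 5: 16092 = 5^(5 + 1) + 3·5^3 + 3·5^2 + 3·5 + 2; at 6: 6^(6 + 1) + 3·6^3 + 3·6^2 + 3·6 + 2 = 280712; next = 280711
base 6: 280711 = 6^(6 + 1) + 3·6^3 + 3·6^2 + 3·6 + 1; at 7: 7^(7 + 1) + 3·7^3 + 3·7^2 + 3·7 + 1 = 5765999; next = 5765998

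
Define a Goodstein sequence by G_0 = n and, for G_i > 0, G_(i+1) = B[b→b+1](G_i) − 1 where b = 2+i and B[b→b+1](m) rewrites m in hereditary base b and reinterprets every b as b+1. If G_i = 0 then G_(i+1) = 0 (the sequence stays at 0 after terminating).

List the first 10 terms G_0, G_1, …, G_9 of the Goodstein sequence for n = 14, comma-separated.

14, 110, 1281, 18750, 326591, 5862840, 134404971, 3487116548, 100000555551, 3138429262496

(0) 14|_2 = 2^(2 + 1) + 2^2 + 2 ↦ 3^(3 + 1) + 3^3 + 3|_3 = 111 ⇒ 110
(1) 110|_3 = 3^(3 + 1) + 3^3 + 2 ↦ 4^(4 + 1) + 4^4 + 2|_4 = 1282 ⇒ 1281
(2) 1281|_4 = 4^(4 + 1) + 4^4 + 1 ↦ 5^(5 + 1) + 5^5 + 1|_5 = 18751 ⇒ 18750
(3) 18750|_5 = 5^(5 + 1) + 5^5 ↦ 6^(6 + 1) + 6^6|_6 = 326592 ⇒ 326591
(4) 326591|_6 = 6^(6 + 1) + 5·6^5 + 5·6^4 + 5·6^3 + 5·6^2 + 5·6 + 5 ↦ 7^(7 + 1) + 5·7^5 + 5·7^4 + 5·7^3 + 5·7^2 + 5·7 + 5|_7 = 5862841 ⇒ 5862840
(5) 5862840|_7 = 7^(7 + 1) + 5·7^5 + 5·7^4 + 5·7^3 + 5·7^2 + 5·7 + 4 ↦ 8^(8 + 1) + 5·8^5 + 5·8^4 + 5·8^3 + 5·8^2 + 5·8 + 4|_8 = 134404972 ⇒ 134404971
(6) 134404971|_8 = 8^(8 + 1) + 5·8^5 + 5·8^4 + 5·8^3 + 5·8^2 + 5·8 + 3 ↦ 9^(9 + 1) + 5·9^5 + 5·9^4 + 5·9^3 + 5·9^2 + 5·9 + 3|_9 = 3487116549 ⇒ 3487116548
(7) 3487116548|_9 = 9^(9 + 1) + 5·9^5 + 5·9^4 + 5·9^3 + 5·9^2 + 5·9 + 2 ↦ 10^(10 + 1) + 5·10^5 + 5·10^4 + 5·10^3 + 5·10^2 + 5·10 + 2|_10 = 100000555552 ⇒ 100000555551
(8) 100000555551|_10 = 10^(10 + 1) + 5·10^5 + 5·10^4 + 5·10^3 + 5·10^2 + 5·10 + 1 ↦ 11^(11 + 1) + 5·11^5 + 5·11^4 + 5·11^3 + 5·11^2 + 5·11 + 1|_11 = 3138429262497 ⇒ 3138429262496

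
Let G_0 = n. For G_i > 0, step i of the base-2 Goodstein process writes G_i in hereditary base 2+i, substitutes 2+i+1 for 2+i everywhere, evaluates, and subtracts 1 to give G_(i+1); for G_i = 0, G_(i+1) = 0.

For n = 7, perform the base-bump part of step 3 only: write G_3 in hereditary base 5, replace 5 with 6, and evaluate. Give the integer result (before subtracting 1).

7 —HB2→ 2^2 + 2 + 1 —bump→ 3^3 + 3 + 1 = 31 —(−1)→ 30
30 —HB3→ 3^3 + 3 —bump→ 4^4 + 4 = 260 —(−1)→ 259
259 —HB4→ 4^4 + 3 —bump→ 5^5 + 3 = 3128 —(−1)→ 3127
3127 —HB5→ 5^5 + 2 —bump→ 6^6 + 2 = 46658 —(−1)→ 46657

46658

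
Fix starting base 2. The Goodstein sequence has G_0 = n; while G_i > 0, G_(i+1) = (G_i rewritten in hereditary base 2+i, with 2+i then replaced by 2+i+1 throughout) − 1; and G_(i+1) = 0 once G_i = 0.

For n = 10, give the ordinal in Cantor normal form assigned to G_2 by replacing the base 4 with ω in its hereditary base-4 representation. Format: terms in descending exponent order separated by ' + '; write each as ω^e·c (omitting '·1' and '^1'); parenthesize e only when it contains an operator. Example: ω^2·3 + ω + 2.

10 —HB2→ 2^(2 + 1) + 2 —bump→ 3^(3 + 1) + 3 = 84 —(−1)→ 83
83 —HB3→ 3^(3 + 1) + 2 —bump→ 4^(4 + 1) + 2 = 1026 —(−1)→ 1025

ω^(ω + 1) + 1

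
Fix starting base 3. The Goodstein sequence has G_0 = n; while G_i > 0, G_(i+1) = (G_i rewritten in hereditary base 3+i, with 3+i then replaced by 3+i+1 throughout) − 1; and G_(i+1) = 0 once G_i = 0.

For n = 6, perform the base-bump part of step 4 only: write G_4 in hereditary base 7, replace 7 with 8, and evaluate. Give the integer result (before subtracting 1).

8

[0] 6 ≡ 2·3 (base 3). Lift 4: 8. −1: 7.
[1] 7 ≡ 4 + 3 (base 4). Lift 5: 8. −1: 7.
[2] 7 ≡ 5 + 2 (base 5). Lift 6: 8. −1: 7.
[3] 7 ≡ 6 + 1 (base 6). Lift 7: 8. −1: 7.
[4] 7 ≡ 7 (base 7). Lift 8: 8. −1: 7.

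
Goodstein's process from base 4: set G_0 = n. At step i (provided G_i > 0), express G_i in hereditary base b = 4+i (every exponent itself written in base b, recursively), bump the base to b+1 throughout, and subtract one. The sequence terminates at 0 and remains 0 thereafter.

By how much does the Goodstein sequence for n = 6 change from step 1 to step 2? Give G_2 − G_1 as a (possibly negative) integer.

0

step 0: 6 = 4 + 2; sub 5 for 4: 5 + 2; = 7; G_1 = 7−1 = 6
step 1: 6 = 5 + 1; sub 6 for 5: 6 + 1; = 7; G_2 = 7−1 = 6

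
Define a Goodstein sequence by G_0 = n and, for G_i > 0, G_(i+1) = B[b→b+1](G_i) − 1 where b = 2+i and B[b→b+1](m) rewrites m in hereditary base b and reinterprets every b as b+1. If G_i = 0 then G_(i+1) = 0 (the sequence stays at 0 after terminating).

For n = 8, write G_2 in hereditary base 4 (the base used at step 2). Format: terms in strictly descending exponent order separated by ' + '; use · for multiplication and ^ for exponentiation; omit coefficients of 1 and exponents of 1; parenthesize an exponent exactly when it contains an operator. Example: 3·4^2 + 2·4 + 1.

[0] 8 ≡ 2^(2 + 1) (base 2). Lift 3: 81. −1: 80.
[1] 80 ≡ 2·3^3 + 2·3^2 + 2·3 + 2 (base 3). Lift 4: 554. −1: 553.
[2] 553 ≡ 2·4^4 + 2·4^2 + 2·4 + 1 (base 4). Lift 5: 6311. −1: 6310.

2·4^4 + 2·4^2 + 2·4 + 1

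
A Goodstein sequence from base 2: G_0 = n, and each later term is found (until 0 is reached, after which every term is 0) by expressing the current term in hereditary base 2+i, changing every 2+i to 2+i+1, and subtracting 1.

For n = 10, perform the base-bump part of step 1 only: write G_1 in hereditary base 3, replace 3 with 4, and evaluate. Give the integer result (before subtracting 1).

i=0: 10 = 2^(2 + 1) + 2 (b=2); 2→3: 3^(3 + 1) + 3 = 84; 84−1 = 83
i=1: 83 = 3^(3 + 1) + 2 (b=3); 3→4: 4^(4 + 1) + 2 = 1026; 1026−1 = 1025

1026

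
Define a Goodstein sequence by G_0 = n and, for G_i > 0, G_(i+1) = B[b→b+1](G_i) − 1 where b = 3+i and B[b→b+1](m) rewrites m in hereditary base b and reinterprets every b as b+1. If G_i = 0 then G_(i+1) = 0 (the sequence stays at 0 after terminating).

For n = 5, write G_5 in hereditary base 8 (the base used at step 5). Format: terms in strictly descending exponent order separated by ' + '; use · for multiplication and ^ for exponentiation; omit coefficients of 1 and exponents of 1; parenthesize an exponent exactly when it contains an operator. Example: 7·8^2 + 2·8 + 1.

5 —HB3→ 3 + 2 —bump→ 4 + 2 = 6 —(−1)→ 5
5 —HB4→ 4 + 1 —bump→ 5 + 1 = 6 —(−1)→ 5
5 —HB5→ 5 —bump→ 6 = 6 —(−1)→ 5
5 —HB6→ 5 —bump→ 5 = 5 —(−1)→ 4
4 —HB7→ 4 —bump→ 4 = 4 —(−1)→ 3

3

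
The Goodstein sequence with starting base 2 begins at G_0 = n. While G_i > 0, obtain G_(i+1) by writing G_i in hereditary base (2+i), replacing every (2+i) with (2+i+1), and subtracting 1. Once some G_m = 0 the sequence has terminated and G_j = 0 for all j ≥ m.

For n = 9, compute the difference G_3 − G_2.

8819

[0] 9 ≡ 2^(2 + 1) + 1 (base 2). Lift 3: 82. −1: 81.
[1] 81 ≡ 3^(3 + 1) (base 3). Lift 4: 1024. −1: 1023.
[2] 1023 ≡ 3·4^4 + 3·4^3 + 3·4^2 + 3·4 + 3 (base 4). Lift 5: 9843. −1: 9842.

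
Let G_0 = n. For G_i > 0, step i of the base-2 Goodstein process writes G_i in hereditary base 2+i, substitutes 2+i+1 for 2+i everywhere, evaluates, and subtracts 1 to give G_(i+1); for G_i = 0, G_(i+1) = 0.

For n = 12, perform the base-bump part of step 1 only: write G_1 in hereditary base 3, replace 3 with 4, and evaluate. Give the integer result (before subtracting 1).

1066

(0) 12|_2 = 2^(2 + 1) + 2^2 ↦ 3^(3 + 1) + 3^3|_3 = 108 ⇒ 107
(1) 107|_3 = 3^(3 + 1) + 2·3^2 + 2·3 + 2 ↦ 4^(4 + 1) + 2·4^2 + 2·4 + 2|_4 = 1066 ⇒ 1065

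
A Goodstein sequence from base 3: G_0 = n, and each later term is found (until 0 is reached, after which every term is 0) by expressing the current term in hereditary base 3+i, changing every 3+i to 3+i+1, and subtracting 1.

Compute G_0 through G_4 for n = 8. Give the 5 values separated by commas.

(0) 8|_3 = 2·3 + 2 ↦ 2·4 + 2|_4 = 10 ⇒ 9
(1) 9|_4 = 2·4 + 1 ↦ 2·5 + 1|_5 = 11 ⇒ 10
(2) 10|_5 = 2·5 ↦ 2·6|_6 = 12 ⇒ 11
(3) 11|_6 = 6 + 5 ↦ 7 + 5|_7 = 12 ⇒ 11

8, 9, 10, 11, 11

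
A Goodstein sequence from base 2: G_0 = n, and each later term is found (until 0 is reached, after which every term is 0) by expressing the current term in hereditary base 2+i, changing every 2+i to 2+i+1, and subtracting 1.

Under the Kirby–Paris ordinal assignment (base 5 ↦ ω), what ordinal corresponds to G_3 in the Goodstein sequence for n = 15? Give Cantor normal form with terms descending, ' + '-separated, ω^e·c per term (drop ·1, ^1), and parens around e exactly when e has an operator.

ω^(ω + 1) + ω^ω + 2

15 —HB2→ 2^(2 + 1) + 2^2 + 2 + 1 —bump→ 3^(3 + 1) + 3^3 + 3 + 1 = 112 —(−1)→ 111
111 —HB3→ 3^(3 + 1) + 3^3 + 3 —bump→ 4^(4 + 1) + 4^4 + 4 = 1284 —(−1)→ 1283
1283 —HB4→ 4^(4 + 1) + 4^4 + 3 —bump→ 5^(5 + 1) + 5^5 + 3 = 18753 —(−1)→ 18752
18752 —HB5→ 5^(5 + 1) + 5^5 + 2 —bump→ 6^(6 + 1) + 6^6 + 2 = 326594 —(−1)→ 326593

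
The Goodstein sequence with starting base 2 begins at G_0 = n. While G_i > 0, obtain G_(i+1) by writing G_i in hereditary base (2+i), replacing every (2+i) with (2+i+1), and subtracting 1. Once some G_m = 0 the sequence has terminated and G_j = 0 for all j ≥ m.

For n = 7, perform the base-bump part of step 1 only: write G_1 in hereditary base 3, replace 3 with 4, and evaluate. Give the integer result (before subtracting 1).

G_0=7  [base 2] 2^2 + 2 + 1  →[2↦3]→  3^3 + 3 + 1 = 31  −1 ⇒ G_1=30
G_1=30  [base 3] 3^3 + 3  →[3↦4]→  4^4 + 4 = 260  −1 ⇒ G_2=259

260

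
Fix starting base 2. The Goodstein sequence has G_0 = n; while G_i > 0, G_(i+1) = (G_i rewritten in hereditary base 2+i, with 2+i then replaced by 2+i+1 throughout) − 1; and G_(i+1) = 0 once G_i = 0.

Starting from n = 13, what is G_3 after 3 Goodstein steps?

16092

step 0: 13 = 2^(2 + 1) + 2^2 + 1; sub 3 for 2: 3^(3 + 1) + 3^3 + 1; = 109; G_1 = 109−1 = 108
step 1: 108 = 3^(3 + 1) + 3^3; sub 4 for 3: 4^(4 + 1) + 4^4; = 1280; G_2 = 1280−1 = 1279
step 2: 1279 = 4^(4 + 1) + 3·4^3 + 3·4^2 + 3·4 + 3; sub 5 for 4: 5^(5 + 1) + 3·5^3 + 3·5^2 + 3·5 + 3; = 16093; G_3 = 16093−1 = 16092
step 3: 16092 = 5^(5 + 1) + 3·5^3 + 3·5^2 + 3·5 + 2; sub 6 for 5: 6^(6 + 1) + 3·6^3 + 3·6^2 + 3·6 + 2; = 280712; G_4 = 280712−1 = 280711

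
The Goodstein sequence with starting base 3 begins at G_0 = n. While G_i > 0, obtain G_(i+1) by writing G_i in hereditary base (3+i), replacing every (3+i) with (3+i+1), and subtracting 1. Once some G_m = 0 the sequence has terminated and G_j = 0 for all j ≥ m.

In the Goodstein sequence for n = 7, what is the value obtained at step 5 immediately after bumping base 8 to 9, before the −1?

G_0 = 7. HB_3(7) = 2·3 + 1. Bump = 9. G_1 = 8.
G_1 = 8. HB_4(8) = 2·4. Bump = 10. G_2 = 9.
G_2 = 9. HB_5(9) = 5 + 4. Bump = 10. G_3 = 9.
G_3 = 9. HB_6(9) = 6 + 3. Bump = 10. G_4 = 9.
G_4 = 9. HB_7(9) = 7 + 2. Bump = 10. G_5 = 9.
G_5 = 9. HB_8(9) = 8 + 1. Bump = 10. G_6 = 9.

10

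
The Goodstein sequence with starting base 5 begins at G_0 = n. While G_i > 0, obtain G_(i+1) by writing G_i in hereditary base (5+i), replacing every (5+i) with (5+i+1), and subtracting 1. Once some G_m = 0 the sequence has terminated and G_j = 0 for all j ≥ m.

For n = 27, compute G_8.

i=0: 27 = 5^2 + 2 (b=5); 5→6: 6^2 + 2 = 38; 38−1 = 37
i=1: 37 = 6^2 + 1 (b=6); 6→7: 7^2 + 1 = 50; 50−1 = 49
i=2: 49 = 7^2 (b=7); 7→8: 8^2 = 64; 64−1 = 63
i=3: 63 = 7·8 + 7 (b=8); 8→9: 7·9 + 7 = 70; 70−1 = 69
i=4: 69 = 7·9 + 6 (b=9); 9→10: 7·10 + 6 = 76; 76−1 = 75
i=5: 75 = 7·10 + 5 (b=10); 10→11: 7·11 + 5 = 82; 82−1 = 81
i=6: 81 = 7·11 + 4 (b=11); 11→12: 7·12 + 4 = 88; 88−1 = 87
i=7: 87 = 7·12 + 3 (b=12); 12→13: 7·13 + 3 = 94; 94−1 = 93
i=8: 93 = 7·13 + 2 (b=13); 13→14: 7·14 + 2 = 100; 100−1 = 99

93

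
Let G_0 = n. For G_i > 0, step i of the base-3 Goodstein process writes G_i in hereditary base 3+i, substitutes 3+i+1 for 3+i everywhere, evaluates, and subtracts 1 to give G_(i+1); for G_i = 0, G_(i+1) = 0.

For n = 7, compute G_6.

i=0: 7 = 2·3 + 1 (b=3); 3→4: 2·4 + 1 = 9; 9−1 = 8
i=1: 8 = 2·4 (b=4); 4→5: 2·5 = 10; 10−1 = 9
i=2: 9 = 5 + 4 (b=5); 5→6: 6 + 4 = 10; 10−1 = 9
i=3: 9 = 6 + 3 (b=6); 6→7: 7 + 3 = 10; 10−1 = 9
i=4: 9 = 7 + 2 (b=7); 7→8: 8 + 2 = 10; 10−1 = 9
i=5: 9 = 8 + 1 (b=8); 8→9: 9 + 1 = 10; 10−1 = 9
i=6: 9 = 9 (b=9); 9→10: 10 = 10; 10−1 = 9

9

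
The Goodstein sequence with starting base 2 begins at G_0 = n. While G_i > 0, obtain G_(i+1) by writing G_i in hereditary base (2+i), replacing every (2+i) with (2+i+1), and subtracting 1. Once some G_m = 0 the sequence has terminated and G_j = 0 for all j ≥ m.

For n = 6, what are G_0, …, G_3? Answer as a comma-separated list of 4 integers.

6, 29, 257, 3125

[0] 6 ≡ 2^2 + 2 (base 2). Lift 3: 30. −1: 29.
[1] 29 ≡ 3^3 + 2 (base 3). Lift 4: 258. −1: 257.
[2] 257 ≡ 4^4 + 1 (base 4). Lift 5: 3126. −1: 3125.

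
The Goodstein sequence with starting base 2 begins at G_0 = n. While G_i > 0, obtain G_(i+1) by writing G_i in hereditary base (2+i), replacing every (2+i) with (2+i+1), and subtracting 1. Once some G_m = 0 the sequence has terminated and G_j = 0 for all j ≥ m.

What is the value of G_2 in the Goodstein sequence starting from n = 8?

553

(0) 8|_2 = 2^(2 + 1) ↦ 3^(3 + 1)|_3 = 81 ⇒ 80
(1) 80|_3 = 2·3^3 + 2·3^2 + 2·3 + 2 ↦ 2·4^4 + 2·4^2 + 2·4 + 2|_4 = 554 ⇒ 553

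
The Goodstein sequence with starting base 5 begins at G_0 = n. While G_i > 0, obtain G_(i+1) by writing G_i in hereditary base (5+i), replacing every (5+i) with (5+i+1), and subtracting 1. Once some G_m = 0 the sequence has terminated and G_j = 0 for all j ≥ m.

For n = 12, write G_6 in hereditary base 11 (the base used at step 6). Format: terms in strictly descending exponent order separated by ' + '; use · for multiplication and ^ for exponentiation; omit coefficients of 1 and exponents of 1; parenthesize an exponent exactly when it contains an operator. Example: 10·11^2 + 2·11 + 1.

[0] 12 ≡ 2·5 + 2 (base 5). Lift 6: 14. −1: 13.
[1] 13 ≡ 2·6 + 1 (base 6). Lift 7: 15. −1: 14.
[2] 14 ≡ 2·7 (base 7). Lift 8: 16. −1: 15.
[3] 15 ≡ 8 + 7 (base 8). Lift 9: 16. −1: 15.
[4] 15 ≡ 9 + 6 (base 9). Lift 10: 16. −1: 15.
[5] 15 ≡ 10 + 5 (base 10). Lift 11: 16. −1: 15.

11 + 4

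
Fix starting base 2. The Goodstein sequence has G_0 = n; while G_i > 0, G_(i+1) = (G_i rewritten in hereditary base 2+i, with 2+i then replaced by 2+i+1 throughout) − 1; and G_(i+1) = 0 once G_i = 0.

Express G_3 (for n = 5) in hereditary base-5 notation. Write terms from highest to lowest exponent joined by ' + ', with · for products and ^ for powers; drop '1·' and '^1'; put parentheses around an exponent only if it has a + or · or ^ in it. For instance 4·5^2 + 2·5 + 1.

3·5^3 + 3·5^2 + 3·5 + 2

G_0 = 5. HB_2(5) = 2^2 + 1. Bump = 28. G_1 = 27.
G_1 = 27. HB_3(27) = 3^3. Bump = 256. G_2 = 255.
G_2 = 255. HB_4(255) = 3·4^3 + 3·4^2 + 3·4 + 3. Bump = 468. G_3 = 467.
G_3 = 467. HB_5(467) = 3·5^3 + 3·5^2 + 3·5 + 2. Bump = 776. G_4 = 775.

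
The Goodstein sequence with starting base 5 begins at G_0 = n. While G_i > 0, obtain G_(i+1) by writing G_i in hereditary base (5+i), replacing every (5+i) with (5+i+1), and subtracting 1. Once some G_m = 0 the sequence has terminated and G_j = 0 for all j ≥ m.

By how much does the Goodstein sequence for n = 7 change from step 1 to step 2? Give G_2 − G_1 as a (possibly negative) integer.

0

G_0=7  [base 5] 5 + 2  →[5↦6]→  6 + 2 = 8  −1 ⇒ G_1=7
G_1=7  [base 6] 6 + 1  →[6↦7]→  7 + 1 = 8  −1 ⇒ G_2=7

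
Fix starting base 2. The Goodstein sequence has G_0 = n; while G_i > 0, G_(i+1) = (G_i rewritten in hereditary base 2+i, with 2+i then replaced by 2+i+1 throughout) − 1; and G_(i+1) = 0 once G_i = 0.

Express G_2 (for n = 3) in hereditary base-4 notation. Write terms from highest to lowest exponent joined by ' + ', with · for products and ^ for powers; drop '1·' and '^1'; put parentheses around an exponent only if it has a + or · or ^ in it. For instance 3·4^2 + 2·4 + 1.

[0] 3 ≡ 2 + 1 (base 2). Lift 3: 4. −1: 3.
[1] 3 ≡ 3 (base 3). Lift 4: 4. −1: 3.
[2] 3 ≡ 3 (base 4). Lift 5: 3. −1: 2.

3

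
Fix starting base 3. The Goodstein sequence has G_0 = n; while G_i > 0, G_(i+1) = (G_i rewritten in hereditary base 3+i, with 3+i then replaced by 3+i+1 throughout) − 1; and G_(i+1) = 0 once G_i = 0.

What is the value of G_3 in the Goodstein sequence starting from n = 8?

11

[0] 8 ≡ 2·3 + 2 (base 3). Lift 4: 10. −1: 9.
[1] 9 ≡ 2·4 + 1 (base 4). Lift 5: 11. −1: 10.
[2] 10 ≡ 2·5 (base 5). Lift 6: 12. −1: 11.
[3] 11 ≡ 6 + 5 (base 6). Lift 7: 12. −1: 11.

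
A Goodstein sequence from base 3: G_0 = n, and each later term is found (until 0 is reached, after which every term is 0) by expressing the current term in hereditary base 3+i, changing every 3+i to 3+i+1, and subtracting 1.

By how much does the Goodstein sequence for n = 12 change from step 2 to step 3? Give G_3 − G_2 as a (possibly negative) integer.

10

G_0 = 12. HB_3(12) = 3^2 + 3. Bump = 20. G_1 = 19.
G_1 = 19. HB_4(19) = 4^2 + 3. Bump = 28. G_2 = 27.
G_2 = 27. HB_5(27) = 5^2 + 2. Bump = 38. G_3 = 37.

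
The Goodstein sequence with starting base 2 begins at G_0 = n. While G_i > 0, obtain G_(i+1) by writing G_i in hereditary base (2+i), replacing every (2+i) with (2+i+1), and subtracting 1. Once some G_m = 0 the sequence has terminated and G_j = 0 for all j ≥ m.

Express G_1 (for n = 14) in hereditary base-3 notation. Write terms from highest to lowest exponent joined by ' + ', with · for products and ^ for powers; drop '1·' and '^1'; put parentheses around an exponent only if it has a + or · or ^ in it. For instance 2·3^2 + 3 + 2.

3^(3 + 1) + 3^3 + 2

(0) 14|_2 = 2^(2 + 1) + 2^2 + 2 ↦ 3^(3 + 1) + 3^3 + 3|_3 = 111 ⇒ 110
(1) 110|_3 = 3^(3 + 1) + 3^3 + 2 ↦ 4^(4 + 1) + 4^4 + 2|_4 = 1282 ⇒ 1281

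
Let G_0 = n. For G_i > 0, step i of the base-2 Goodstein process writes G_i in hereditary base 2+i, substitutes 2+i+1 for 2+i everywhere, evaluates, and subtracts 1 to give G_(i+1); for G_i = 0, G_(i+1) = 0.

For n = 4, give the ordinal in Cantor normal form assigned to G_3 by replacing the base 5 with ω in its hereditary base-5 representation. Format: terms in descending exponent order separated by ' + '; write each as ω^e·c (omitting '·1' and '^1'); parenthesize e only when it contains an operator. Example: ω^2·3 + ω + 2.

step 0: 4 = 2^2; sub 3 for 2: 3^3; = 27; G_1 = 27−1 = 26
step 1: 26 = 2·3^2 + 2·3 + 2; sub 4 for 3: 2·4^2 + 2·4 + 2; = 42; G_2 = 42−1 = 41
step 2: 41 = 2·4^2 + 2·4 + 1; sub 5 for 4: 2·5^2 + 2·5 + 1; = 61; G_3 = 61−1 = 60

ω^2·2 + ω·2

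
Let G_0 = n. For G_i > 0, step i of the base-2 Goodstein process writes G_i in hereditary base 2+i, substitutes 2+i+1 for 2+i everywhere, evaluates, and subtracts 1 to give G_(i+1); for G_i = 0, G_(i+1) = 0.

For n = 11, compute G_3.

15627

G_0 = 11. HB_2(11) = 2^(2 + 1) + 2 + 1. Bump = 85. G_1 = 84.
G_1 = 84. HB_3(84) = 3^(3 + 1) + 3. Bump = 1028. G_2 = 1027.
G_2 = 1027. HB_4(1027) = 4^(4 + 1) + 3. Bump = 15628. G_3 = 15627.
G_3 = 15627. HB_5(15627) = 5^(5 + 1) + 2. Bump = 279938. G_4 = 279937.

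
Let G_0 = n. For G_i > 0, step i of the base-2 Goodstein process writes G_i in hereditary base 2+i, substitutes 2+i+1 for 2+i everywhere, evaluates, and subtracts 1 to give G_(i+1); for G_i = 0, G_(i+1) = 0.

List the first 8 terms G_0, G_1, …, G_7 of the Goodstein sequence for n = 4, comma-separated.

4, 26, 41, 60, 83, 109, 139, 173

G_0=4  [base 2] 2^2  →[2↦3]→  3^3 = 27  −1 ⇒ G_1=26
G_1=26  [base 3] 2·3^2 + 2·3 + 2  →[3↦4]→  2·4^2 + 2·4 + 2 = 42  −1 ⇒ G_2=41
G_2=41  [base 4] 2·4^2 + 2·4 + 1  →[4↦5]→  2·5^2 + 2·5 + 1 = 61  −1 ⇒ G_3=60
G_3=60  [base 5] 2·5^2 + 2·5  →[5↦6]→  2·6^2 + 2·6 = 84  −1 ⇒ G_4=83
G_4=83  [base 6] 2·6^2 + 6 + 5  →[6↦7]→  2·7^2 + 7 + 5 = 110  −1 ⇒ G_5=109
G_5=109  [base 7] 2·7^2 + 7 + 4  →[7↦8]→  2·8^2 + 8 + 4 = 140  −1 ⇒ G_6=139
G_6=139  [base 8] 2·8^2 + 8 + 3  →[8↦9]→  2·9^2 + 9 + 3 = 174  −1 ⇒ G_7=173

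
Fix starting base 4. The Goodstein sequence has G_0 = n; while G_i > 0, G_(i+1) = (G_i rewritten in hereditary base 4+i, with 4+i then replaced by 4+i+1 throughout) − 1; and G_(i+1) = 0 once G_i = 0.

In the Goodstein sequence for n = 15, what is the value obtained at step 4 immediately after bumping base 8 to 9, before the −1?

25

[0] 15 ≡ 3·4 + 3 (base 4). Lift 5: 18. −1: 17.
[1] 17 ≡ 3·5 + 2 (base 5). Lift 6: 20. −1: 19.
[2] 19 ≡ 3·6 + 1 (base 6). Lift 7: 22. −1: 21.
[3] 21 ≡ 3·7 (base 7). Lift 8: 24. −1: 23.
[4] 23 ≡ 2·8 + 7 (base 8). Lift 9: 25. −1: 24.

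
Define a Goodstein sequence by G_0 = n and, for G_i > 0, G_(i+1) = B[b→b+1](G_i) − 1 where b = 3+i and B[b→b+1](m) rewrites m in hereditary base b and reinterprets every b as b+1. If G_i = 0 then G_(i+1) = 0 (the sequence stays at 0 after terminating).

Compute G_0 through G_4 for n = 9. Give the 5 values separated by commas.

9, 15, 17, 19, 21

G_0=9  [base 3] 3^2  →[3↦4]→  4^2 = 16  −1 ⇒ G_1=15
G_1=15  [base 4] 3·4 + 3  →[4↦5]→  3·5 + 3 = 18  −1 ⇒ G_2=17
G_2=17  [base 5] 3·5 + 2  →[5↦6]→  3·6 + 2 = 20  −1 ⇒ G_3=19
G_3=19  [base 6] 3·6 + 1  →[6↦7]→  3·7 + 1 = 22  −1 ⇒ G_4=21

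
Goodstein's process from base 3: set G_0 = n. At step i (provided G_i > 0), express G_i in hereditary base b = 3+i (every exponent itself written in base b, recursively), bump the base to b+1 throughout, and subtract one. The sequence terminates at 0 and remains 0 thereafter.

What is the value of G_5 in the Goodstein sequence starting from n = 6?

7

i=0: 6 = 2·3 (b=3); 3→4: 2·4 = 8; 8−1 = 7
i=1: 7 = 4 + 3 (b=4); 4→5: 5 + 3 = 8; 8−1 = 7
i=2: 7 = 5 + 2 (b=5); 5→6: 6 + 2 = 8; 8−1 = 7
i=3: 7 = 6 + 1 (b=6); 6→7: 7 + 1 = 8; 8−1 = 7
i=4: 7 = 7 (b=7); 7→8: 8 = 8; 8−1 = 7
i=5: 7 = 7 (b=8); 8→9: 7 = 7; 7−1 = 6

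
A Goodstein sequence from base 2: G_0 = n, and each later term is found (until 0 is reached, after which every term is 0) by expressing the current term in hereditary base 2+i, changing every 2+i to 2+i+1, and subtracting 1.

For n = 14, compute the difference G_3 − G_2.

17469

i=0: 14 = 2^(2 + 1) + 2^2 + 2 (b=2); 2→3: 3^(3 + 1) + 3^3 + 3 = 111; 111−1 = 110
i=1: 110 = 3^(3 + 1) + 3^3 + 2 (b=3); 3→4: 4^(4 + 1) + 4^4 + 2 = 1282; 1282−1 = 1281
i=2: 1281 = 4^(4 + 1) + 4^4 + 1 (b=4); 4→5: 5^(5 + 1) + 5^5 + 1 = 18751; 18751−1 = 18750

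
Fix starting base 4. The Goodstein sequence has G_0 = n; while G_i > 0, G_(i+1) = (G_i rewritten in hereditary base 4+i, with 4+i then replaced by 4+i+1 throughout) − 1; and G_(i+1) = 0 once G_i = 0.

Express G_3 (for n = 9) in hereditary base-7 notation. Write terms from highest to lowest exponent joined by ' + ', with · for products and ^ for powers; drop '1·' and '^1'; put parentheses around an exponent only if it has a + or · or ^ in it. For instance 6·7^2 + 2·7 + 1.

7 + 4

i=0: 9 = 2·4 + 1 (b=4); 4→5: 2·5 + 1 = 11; 11−1 = 10
i=1: 10 = 2·5 (b=5); 5→6: 2·6 = 12; 12−1 = 11
i=2: 11 = 6 + 5 (b=6); 6→7: 7 + 5 = 12; 12−1 = 11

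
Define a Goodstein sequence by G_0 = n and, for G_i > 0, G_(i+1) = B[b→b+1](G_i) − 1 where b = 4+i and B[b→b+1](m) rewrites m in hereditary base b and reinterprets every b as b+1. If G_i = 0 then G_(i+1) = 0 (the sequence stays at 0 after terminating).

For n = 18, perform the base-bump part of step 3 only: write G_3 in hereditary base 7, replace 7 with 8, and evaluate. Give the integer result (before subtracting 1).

54

i=0: 18 = 4^2 + 2 (b=4); 4→5: 5^2 + 2 = 27; 27−1 = 26
i=1: 26 = 5^2 + 1 (b=5); 5→6: 6^2 + 1 = 37; 37−1 = 36
i=2: 36 = 6^2 (b=6); 6→7: 7^2 = 49; 49−1 = 48
i=3: 48 = 6·7 + 6 (b=7); 7→8: 6·8 + 6 = 54; 54−1 = 53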